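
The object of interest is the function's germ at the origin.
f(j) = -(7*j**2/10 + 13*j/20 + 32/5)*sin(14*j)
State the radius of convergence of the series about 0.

The radius of convergence is infinite.

The factor -sin(14*j) is entire and contributes no finite singular point.
The polynomial part has no poles.
No finite singular points: the Taylor series at 0 converges everywhere.


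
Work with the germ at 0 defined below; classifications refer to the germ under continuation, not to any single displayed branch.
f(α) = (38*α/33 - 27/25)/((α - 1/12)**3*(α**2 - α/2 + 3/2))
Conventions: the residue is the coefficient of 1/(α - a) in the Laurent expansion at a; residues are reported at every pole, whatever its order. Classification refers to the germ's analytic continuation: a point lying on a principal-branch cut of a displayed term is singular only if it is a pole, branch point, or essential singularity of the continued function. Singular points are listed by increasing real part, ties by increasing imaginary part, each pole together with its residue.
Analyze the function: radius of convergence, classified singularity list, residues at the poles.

Denominator factor (α**2 - α/2 + 3/2): discriminant -23/4, complex-conjugate roots (1/4) + ((1/4)*sqrt(23))*i and (1/4) - ((1/4)*sqrt(23))*i; poles of order 1, moduli (1/2)*sqrt(6) and (1/2)*sqrt(6).
Denominator factor (α - 1/12)^3: pole of order 3 at 1/12, modulus 1/12.
The radius of convergence is the smallest modulus among the singular points: 1/12.
At the order-3 pole 1/12 set g(α) = (α - (1/12))^3*f(α) = (38*α/33 - 27/25)/(α**2 - α/2 + 3/2).
Order-3 pole: residue = g''(a)/2; g''(1/12) = 56583936/46969655, so the residue is 28291968/46969655.
The factor α**2 - α/2 + 3/2 splits as (α - a)(α - a') with a = (1/4) - ((1/4)*sqrt(23))*i, a' = (1/4) + ((1/4)*sqrt(23))*i. At the order-1 pole a set g(α) = (α - a)*f(α) = [(38*α/33 - 27/25)/(α - 1/12)**3] / (α - a').
Simple pole: residue = g(a) at a = (1/4) - ((1/4)*sqrt(23))*i, which is (-14145984/46969655) - ((2752293312/59416613575)*sqrt(23))*i.
The factor α**2 - α/2 + 3/2 splits as (α - a)(α - a') with a = (1/4) + ((1/4)*sqrt(23))*i, a' = (1/4) - ((1/4)*sqrt(23))*i. At the order-1 pole a set g(α) = (α - a)*f(α) = [(38*α/33 - 27/25)/(α - 1/12)**3] / (α - a').
Simple pole: residue = g(a) at a = (1/4) + ((1/4)*sqrt(23))*i, which is (-14145984/46969655) + ((2752293312/59416613575)*sqrt(23))*i.
List the singular points by increasing real part (a conjugate pair: the negative imaginary part first).

Radius of convergence at 0: 1/12.
At 1/12: a pole of order 3; residue 28291968/46969655.
At (1/4) - ((1/4)*sqrt(23))*i: a pole of order 1; residue (-14145984/46969655) - ((2752293312/59416613575)*sqrt(23))*i.
At (1/4) + ((1/4)*sqrt(23))*i: a pole of order 1; residue (-14145984/46969655) + ((2752293312/59416613575)*sqrt(23))*i.


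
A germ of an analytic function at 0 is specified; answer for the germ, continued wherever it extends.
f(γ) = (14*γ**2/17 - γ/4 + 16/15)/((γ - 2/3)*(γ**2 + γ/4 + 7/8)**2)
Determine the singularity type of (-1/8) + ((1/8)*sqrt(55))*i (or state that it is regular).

The denominator factor γ**2 + γ/4 + 7/8 vanishes at (-1/8) + ((1/8)*sqrt(55))*i and appears to the power 2; the numerator there equals (3289/8160) - ((31/544)*sqrt(55))*i, nonzero, and no other factor vanishes.
Hence a pole whose order is the multiplicity, 2.

The point is a pole of order 2.


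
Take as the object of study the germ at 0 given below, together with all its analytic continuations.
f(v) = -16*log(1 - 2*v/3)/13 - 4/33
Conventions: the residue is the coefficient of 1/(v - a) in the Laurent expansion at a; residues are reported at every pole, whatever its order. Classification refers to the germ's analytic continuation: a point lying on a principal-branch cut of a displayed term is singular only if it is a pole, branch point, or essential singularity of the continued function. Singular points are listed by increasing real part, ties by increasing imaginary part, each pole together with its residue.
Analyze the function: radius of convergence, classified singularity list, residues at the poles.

Branch term (-16/13)*log(1 - v/(3/2)): its argument vanishes at v = 3/2, a logarithmic branch point, modulus 3/2.
The radius of convergence is the smallest modulus among the singular points: 3/2.

Radius of convergence at 0: 3/2.
At 3/2: a logarithmic branch point.


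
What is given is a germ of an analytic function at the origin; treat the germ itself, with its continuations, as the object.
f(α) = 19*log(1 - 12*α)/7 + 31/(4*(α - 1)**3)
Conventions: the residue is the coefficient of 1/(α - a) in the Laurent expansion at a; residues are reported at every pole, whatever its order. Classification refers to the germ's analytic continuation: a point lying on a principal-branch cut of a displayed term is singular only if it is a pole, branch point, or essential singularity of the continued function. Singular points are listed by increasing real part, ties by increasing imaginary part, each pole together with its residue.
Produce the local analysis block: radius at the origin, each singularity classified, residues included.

Denominator factor (α - 1)^3: pole of order 3 at 1, modulus 1.
Branch term (19/7)*log(1 - α/(1/12)): its argument vanishes at α = 1/12, a logarithmic branch point, modulus 1/12.
The radius of convergence is the smallest modulus among the singular points: 1/12.
The branch term is analytic at 1 and contributes nothing to the residue; only the rational part matters.
At the order-3 pole 1 set g(α) = (α - (1))^3*(rational part) = 31/4.
Order-3 pole: residue = g''(a)/2; g''(1) = 0, so the residue is 0.
List the singular points by increasing real part (a conjugate pair: the negative imaginary part first).

Radius of convergence at 0: 1/12.
At 1/12: a logarithmic branch point.
At 1: a pole of order 3; residue 0.


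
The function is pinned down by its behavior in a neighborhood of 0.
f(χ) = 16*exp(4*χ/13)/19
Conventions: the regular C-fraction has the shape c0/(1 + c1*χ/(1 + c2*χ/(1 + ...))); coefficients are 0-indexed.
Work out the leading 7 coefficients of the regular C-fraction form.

Taylor coefficients (expand at 0): a_0 = 16/19, a_1 = 64/247, a_2 = 128/3211, a_3 = 512/125229, a_4 = 512/1627977, a_5 = 2048/105818505, a_6 = 4096/4126921695.
c0 = a_0 = 16/19. Peel one level at a time: if S = 1 + c*χ/S' with S'(0) = 1, then c is the χ-coefficient of S and S' = c*χ/(S - 1).
S_1 = c0/f = 1 + (-4/13)*χ + (8/169)*χ^2 + ...; c1 = -4/13.
S_2 = c1*χ/(S_1 - 1) = 1 + (2/13)*χ + (4/507)*χ^2 + ...; c2 = 2/13.
S_3 = c2*χ/(S_2 - 1) = 1 + (-2/39)*χ + (4/1521)*χ^2 + ...; c3 = -2/39.
S_4 = c3*χ/(S_3 - 1) = 1 + (2/39)*χ + (4/2535)*χ^2 + ...; c4 = 2/39.
S_5 = c4*χ/(S_4 - 1) = 1 + (-2/65)*χ + (4/4225)*χ^2 + ...; c5 = -2/65.
S_6 = c5*χ/(S_5 - 1) = 1 + (2/65)*χ + ...; c6 = 2/65.

The regular C-fraction coefficients are [16/19, -4/13, 2/13, -2/39, 2/39, -2/65, 2/65].


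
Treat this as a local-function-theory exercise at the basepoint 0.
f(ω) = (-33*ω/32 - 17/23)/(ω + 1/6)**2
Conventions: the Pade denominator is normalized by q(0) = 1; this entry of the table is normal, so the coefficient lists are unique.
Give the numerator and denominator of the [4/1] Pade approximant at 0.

The Pade approximant has numerator coefficients [-612/23, 697225/7544, -6275025/15088, 6275025/3772, -18825075/3772]; denominator coefficients [1, 5263/738].

Taylor coefficients needed (expand at 0): a_0 = -612/23, a_1 = 51921/184, a_2 = -111699/46, a_3 = 873099/46, a_4 = -3228012/23, a_5 = 23020362/23.
Write the denominator as Q(ω) = 1 + q1*ω. Requiring Q*f - P = O(ω^6) with deg P <= 4 kills the coefficients of ω^5..ω^5 in Q*f:
  ω^5: a_5 + q1*a_4 = 0, i.e. 23020362/23 + (-3228012/23)*q1 = 0.
Solving this linear system: q1 = 5263/738.
The numerator is Q*f truncated at degree 4: P0 = a_0 = -612/23; P1 = a_1 + q1*a_0 = 697225/7544; P2 = a_2 + q1*a_1 = -6275025/15088; P3 = a_3 + q1*a_2 = 6275025/3772; P4 = a_4 + q1*a_3 = -18825075/3772.


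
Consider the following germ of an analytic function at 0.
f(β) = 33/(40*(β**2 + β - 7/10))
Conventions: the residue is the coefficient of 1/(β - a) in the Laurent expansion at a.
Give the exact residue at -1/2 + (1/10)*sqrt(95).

The factor β**2 + β - 7/10 splits as (β - a)(β - a') with a = -1/2 + (1/10)*sqrt(95), a' = -1/2 - (1/10)*sqrt(95). At the order-1 pole a set g(β) = (β - a)*f(β) = [33/40] / (β - a').
Simple pole: residue = g(a) at a = -1/2 + (1/10)*sqrt(95), which is (33/760)*sqrt(95).

The residue is (33/760)*sqrt(95).


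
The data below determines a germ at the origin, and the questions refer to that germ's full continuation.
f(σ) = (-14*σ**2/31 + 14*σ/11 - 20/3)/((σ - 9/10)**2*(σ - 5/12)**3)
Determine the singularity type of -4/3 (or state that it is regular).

The point is a regular point.

Denominator factors: σ - 5/12 = -7/4 at σ = -4/3; σ - 9/10 = -67/30 at σ = -4/3 — none vanishes.
So the germ continues analytically to -4/3.


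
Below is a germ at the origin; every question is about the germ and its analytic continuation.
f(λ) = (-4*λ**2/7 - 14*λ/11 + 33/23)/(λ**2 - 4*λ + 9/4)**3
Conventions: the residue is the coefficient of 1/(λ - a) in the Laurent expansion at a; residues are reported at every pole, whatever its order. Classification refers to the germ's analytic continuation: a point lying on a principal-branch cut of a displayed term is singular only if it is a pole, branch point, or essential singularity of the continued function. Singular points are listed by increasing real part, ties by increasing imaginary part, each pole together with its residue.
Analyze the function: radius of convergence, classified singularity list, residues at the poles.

Radius of convergence at 0: 2 - (1/2)*sqrt(7).
At 2 - (1/2)*sqrt(7): a pole of order 3; residue (32548/607453)*sqrt(7).
At 2 + (1/2)*sqrt(7): a pole of order 3; residue -(32548/607453)*sqrt(7).

Denominator factor (λ**2 - 4*λ + 9/4)^3: discriminant 7, real irrational roots 2 + (1/2)*sqrt(7) and 2 - (1/2)*sqrt(7); poles of order 3, moduli 2 + (1/2)*sqrt(7) and 2 - (1/2)*sqrt(7).
The radius of convergence is the smallest modulus among the singular points: 2 - (1/2)*sqrt(7).
The factor λ**2 - 4*λ + 9/4 splits as (λ - a)(λ - a') with a = 2 - (1/2)*sqrt(7), a' = 2 + (1/2)*sqrt(7). At the order-3 pole a set g(λ) = (λ - a)^3*f(λ) = [-4*λ**2/7 - 14*λ/11 + 33/23] / (λ - a')^3.
Order-3 pole: residue = g''(a)/2; g''(2 - (1/2)*sqrt(7)) = (65096/607453)*sqrt(7), so the residue is (32548/607453)*sqrt(7).
The factor λ**2 - 4*λ + 9/4 splits as (λ - a)(λ - a') with a = 2 + (1/2)*sqrt(7), a' = 2 - (1/2)*sqrt(7). At the order-3 pole a set g(λ) = (λ - a)^3*f(λ) = [-4*λ**2/7 - 14*λ/11 + 33/23] / (λ - a')^3.
Order-3 pole: residue = g''(a)/2; g''(2 + (1/2)*sqrt(7)) = -(65096/607453)*sqrt(7), so the residue is -(32548/607453)*sqrt(7).
List the singular points by increasing real part (a conjugate pair: the negative imaginary part first).


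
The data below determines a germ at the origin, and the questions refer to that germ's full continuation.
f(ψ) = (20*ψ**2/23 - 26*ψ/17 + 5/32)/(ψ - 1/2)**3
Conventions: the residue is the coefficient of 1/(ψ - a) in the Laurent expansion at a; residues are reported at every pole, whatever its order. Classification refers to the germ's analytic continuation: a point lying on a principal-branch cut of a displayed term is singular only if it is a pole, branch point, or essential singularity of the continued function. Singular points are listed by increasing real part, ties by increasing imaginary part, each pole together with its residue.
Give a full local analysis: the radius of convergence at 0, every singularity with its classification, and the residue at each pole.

Denominator factor (ψ - 1/2)^3: pole of order 3 at 1/2, modulus 1/2.
The radius of convergence is the smallest modulus among the singular points: 1/2.
At the order-3 pole 1/2 set g(ψ) = (ψ - (1/2))^3*f(ψ) = 20*ψ**2/23 - 26*ψ/17 + 5/32.
Order-3 pole: residue = g''(a)/2; g''(1/2) = 40/23, so the residue is 20/23.

Radius of convergence at 0: 1/2.
At 1/2: a pole of order 3; residue 20/23.


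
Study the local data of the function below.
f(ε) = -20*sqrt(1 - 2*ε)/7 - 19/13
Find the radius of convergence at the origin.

Branch term (-20/7)*sqrt(1 - ε/(1/2)): its argument vanishes at ε = 1/2, a square-root branch point, modulus 1/2.
The radius of convergence is the smallest modulus among the singular points: 1/2.

The radius of convergence is 1/2.


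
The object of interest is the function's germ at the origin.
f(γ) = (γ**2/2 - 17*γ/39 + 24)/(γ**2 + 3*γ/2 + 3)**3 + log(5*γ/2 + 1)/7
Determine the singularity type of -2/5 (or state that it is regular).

The term (1/7)*log(1 - γ/(-2/5)) has argument 1 - -2/5/(-2/5) = 0 at -2/5: a logarithmic (infinitely-sheeted) branch point; the remaining terms are analytic or single-valued there.

The point is a logarithmic branch point.


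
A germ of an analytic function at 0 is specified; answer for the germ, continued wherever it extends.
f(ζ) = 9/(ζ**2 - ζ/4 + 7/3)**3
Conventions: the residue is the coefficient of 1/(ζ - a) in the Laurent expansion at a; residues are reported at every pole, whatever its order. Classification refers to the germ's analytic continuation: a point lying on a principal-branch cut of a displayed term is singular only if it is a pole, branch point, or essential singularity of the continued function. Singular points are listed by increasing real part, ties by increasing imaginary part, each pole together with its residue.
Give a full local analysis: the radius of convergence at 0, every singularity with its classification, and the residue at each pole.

Radius of convergence at 0: (1/3)*sqrt(21).
At (1/8) - ((1/24)*sqrt(1335))*i: a pole of order 3; residue ((497664/88121125)*sqrt(1335))*i.
At (1/8) + ((1/24)*sqrt(1335))*i: a pole of order 3; residue -((497664/88121125)*sqrt(1335))*i.

Denominator factor (ζ**2 - ζ/4 + 7/3)^3: discriminant -445/48, complex-conjugate roots (1/8) + ((1/24)*sqrt(1335))*i and (1/8) - ((1/24)*sqrt(1335))*i; poles of order 3, moduli (1/3)*sqrt(21) and (1/3)*sqrt(21).
The radius of convergence is the smallest modulus among the singular points: (1/3)*sqrt(21).
The factor ζ**2 - ζ/4 + 7/3 splits as (ζ - a)(ζ - a') with a = (1/8) - ((1/24)*sqrt(1335))*i, a' = (1/8) + ((1/24)*sqrt(1335))*i. At the order-3 pole a set g(ζ) = (ζ - a)^3*f(ζ) = [9] / (ζ - a')^3.
Order-3 pole: residue = g''(a)/2; g''((1/8) - ((1/24)*sqrt(1335))*i) = ((995328/88121125)*sqrt(1335))*i, so the residue is ((497664/88121125)*sqrt(1335))*i.
The factor ζ**2 - ζ/4 + 7/3 splits as (ζ - a)(ζ - a') with a = (1/8) + ((1/24)*sqrt(1335))*i, a' = (1/8) - ((1/24)*sqrt(1335))*i. At the order-3 pole a set g(ζ) = (ζ - a)^3*f(ζ) = [9] / (ζ - a')^3.
Order-3 pole: residue = g''(a)/2; g''((1/8) + ((1/24)*sqrt(1335))*i) = -((995328/88121125)*sqrt(1335))*i, so the residue is -((497664/88121125)*sqrt(1335))*i.
List the singular points by increasing real part (a conjugate pair: the negative imaginary part first).


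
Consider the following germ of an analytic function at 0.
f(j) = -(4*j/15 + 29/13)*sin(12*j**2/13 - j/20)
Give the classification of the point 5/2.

The point is a regular point.

There is no denominator, hence no pole anywhere.
The factor -sin(12*j**2/13 - j/20) is entire.
So the germ continues analytically to 5/2.


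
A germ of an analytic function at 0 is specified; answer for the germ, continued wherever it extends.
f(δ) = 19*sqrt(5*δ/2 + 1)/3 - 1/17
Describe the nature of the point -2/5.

The term (19/3)*sqrt(1 - δ/(-2/5)) has argument 1 - -2/5/(-2/5) = 0 at -2/5: a square-root (algebraic, two-sheeted) branch point; the remaining terms are analytic or single-valued there.

The point is an algebraic (square-root) branch point.


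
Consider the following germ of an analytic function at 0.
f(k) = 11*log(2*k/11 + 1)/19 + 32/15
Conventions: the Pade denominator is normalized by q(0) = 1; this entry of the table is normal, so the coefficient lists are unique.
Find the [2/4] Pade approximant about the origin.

The Pade approximant has numerator coefficients [32/15, 15830366/26319645, 6795989746/174192183825]; denominator coefficients [1, 7754302/33338217, 6904662/611200645, -7064/122240129, 4852/4033924257].

Taylor coefficients needed (expand at 0): a_0 = 32/15, a_1 = 2/19, a_2 = -2/209, a_3 = 8/6897, a_4 = -4/25289, a_5 = 32/1390895, a_6 = -32/9179907.
Write the denominator as Q(k) = 1 + q1*k + q2*k^2 + q3*k^3 + q4*k^4. Requiring Q*f - P = O(k^7) with deg P <= 2 kills the coefficients of k^3..k^6 in Q*f:
  k^3: a_3 + q1*a_2 + q2*a_1 + q3*a_0 = 0, i.e. 8/6897 + (-2/209)*q1 + (2/19)*q2 + (32/15)*q3 = 0.
  k^4: a_4 + q1*a_3 + q2*a_2 + q3*a_1 + q4*a_0 = 0, i.e. -4/25289 + (8/6897)*q1 + (-2/209)*q2 + (2/19)*q3 + (32/15)*q4 = 0.
  k^5: a_5 + q1*a_4 + q2*a_3 + q3*a_2 + q4*a_1 = 0, i.e. 32/1390895 + (-4/25289)*q1 + (8/6897)*q2 + (-2/209)*q3 + (2/19)*q4 = 0.
  k^6: a_6 + q1*a_5 + q2*a_4 + q3*a_3 + q4*a_2 = 0, i.e. -32/9179907 + (32/1390895)*q1 + (-4/25289)*q2 + (8/6897)*q3 + (-2/209)*q4 = 0.
Solving this linear system: q1 = 7754302/33338217, q2 = 6904662/611200645, q3 = -7064/122240129, q4 = 4852/4033924257.
The numerator is Q*f truncated at degree 2: P0 = a_0 = 32/15; P1 = a_1 + q1*a_0 = 15830366/26319645; P2 = a_2 + q1*a_1 + q2*a_0 = 6795989746/174192183825.


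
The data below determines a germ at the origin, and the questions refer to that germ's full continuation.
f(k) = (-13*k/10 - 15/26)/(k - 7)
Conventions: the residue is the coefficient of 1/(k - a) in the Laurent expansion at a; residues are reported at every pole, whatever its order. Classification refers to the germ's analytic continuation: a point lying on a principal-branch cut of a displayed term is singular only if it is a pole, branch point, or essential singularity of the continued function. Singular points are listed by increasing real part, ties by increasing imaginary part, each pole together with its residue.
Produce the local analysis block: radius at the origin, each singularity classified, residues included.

Denominator factor (k - 7): pole of order 1 at 7, modulus 7.
The radius of convergence is the smallest modulus among the singular points: 7.
At the order-1 pole 7 set g(k) = (k - (7))*f(k) = -13*k/10 - 15/26.
Simple pole: residue = g(a) at a = 7, which is -629/65.

Radius of convergence at 0: 7.
At 7: a pole of order 1; residue -629/65.


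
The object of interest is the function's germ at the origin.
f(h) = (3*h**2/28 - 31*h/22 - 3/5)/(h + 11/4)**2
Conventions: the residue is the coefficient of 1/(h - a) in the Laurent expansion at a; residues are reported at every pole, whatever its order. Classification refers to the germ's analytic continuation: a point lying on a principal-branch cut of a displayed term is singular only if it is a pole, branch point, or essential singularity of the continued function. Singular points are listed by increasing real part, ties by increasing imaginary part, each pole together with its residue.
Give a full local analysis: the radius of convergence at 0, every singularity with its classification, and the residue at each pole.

Denominator factor (h + 11/4)^2: pole of order 2 at -11/4, modulus 11/4.
The radius of convergence is the smallest modulus among the singular points: 11/4.
At the order-2 pole -11/4 set g(h) = (h - (-11/4))^2*f(h) = 3*h**2/28 - 31*h/22 - 3/5.
Order-2 pole: residue = g'(a); g'(-11/4) = -1231/616, so the residue is -1231/616.

Radius of convergence at 0: 11/4.
At -11/4: a pole of order 2; residue -1231/616.


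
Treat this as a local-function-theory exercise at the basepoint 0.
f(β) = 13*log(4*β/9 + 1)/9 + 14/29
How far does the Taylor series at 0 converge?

The radius of convergence is 9/4.

Branch term (13/9)*log(1 - β/(-9/4)): its argument vanishes at β = -9/4, a logarithmic branch point, modulus 9/4.
The radius of convergence is the smallest modulus among the singular points: 9/4.


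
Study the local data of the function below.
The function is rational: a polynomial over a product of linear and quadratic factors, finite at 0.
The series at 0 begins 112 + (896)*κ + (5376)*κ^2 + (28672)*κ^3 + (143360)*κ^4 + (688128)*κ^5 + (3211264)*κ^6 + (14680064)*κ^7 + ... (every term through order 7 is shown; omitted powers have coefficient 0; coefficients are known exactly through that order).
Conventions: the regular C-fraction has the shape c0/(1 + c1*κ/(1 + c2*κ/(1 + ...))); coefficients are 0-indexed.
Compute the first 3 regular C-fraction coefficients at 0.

The regular C-fraction coefficients are [112, -8, 2].

Taylor coefficients (read off): a_0 = 112, a_1 = 896, a_2 = 5376.
c0 = a_0 = 112. Peel one level at a time: if S = 1 + c*κ/S' with S'(0) = 1, then c is the κ-coefficient of S and S' = c*κ/(S - 1).
S_1 = c0/f = 1 + (-8)*κ + (16)*κ^2 + ...; c1 = -8.
S_2 = c1*κ/(S_1 - 1) = 1 + (2)*κ + ...; c2 = 2.


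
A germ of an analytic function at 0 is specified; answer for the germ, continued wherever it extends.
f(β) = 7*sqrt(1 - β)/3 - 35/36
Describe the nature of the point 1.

The term (7/3)*sqrt(1 - β/(1)) has argument 1 - 1/(1) = 0 at 1: a square-root (algebraic, two-sheeted) branch point; the remaining terms are analytic or single-valued there.

The point is an algebraic (square-root) branch point.


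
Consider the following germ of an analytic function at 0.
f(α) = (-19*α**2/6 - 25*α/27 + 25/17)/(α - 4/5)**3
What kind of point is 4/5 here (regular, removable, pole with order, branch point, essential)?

The denominator factor α - 4/5 vanishes at 4/5 and appears to the power 3; the numerator there equals -14881/11475, nonzero, and no other factor vanishes.
Hence a pole whose order is the multiplicity, 3.

The point is a pole of order 3.


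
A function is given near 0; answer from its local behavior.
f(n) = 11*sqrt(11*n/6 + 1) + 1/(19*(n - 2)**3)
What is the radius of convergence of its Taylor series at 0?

The radius of convergence is 6/11.

Denominator factor (n - 2)^3: pole of order 3 at 2, modulus 2.
Branch term (11)*sqrt(1 - n/(-6/11)): its argument vanishes at n = -6/11, a square-root branch point, modulus 6/11.
The radius of convergence is the smallest modulus among the singular points: 6/11.


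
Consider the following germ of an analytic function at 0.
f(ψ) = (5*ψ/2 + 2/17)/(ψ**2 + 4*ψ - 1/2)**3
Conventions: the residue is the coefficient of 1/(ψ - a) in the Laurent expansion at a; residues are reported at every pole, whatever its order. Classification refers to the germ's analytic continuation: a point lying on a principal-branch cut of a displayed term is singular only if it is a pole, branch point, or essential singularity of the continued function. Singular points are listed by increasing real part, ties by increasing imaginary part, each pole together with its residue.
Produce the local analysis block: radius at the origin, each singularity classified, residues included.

Denominator factor (ψ**2 + 4*ψ - 1/2)^3: discriminant 18, real irrational roots -2 + (3/2)*sqrt(2) and -2 - (3/2)*sqrt(2); poles of order 3, moduli -2 + (3/2)*sqrt(2) and 2 + (3/2)*sqrt(2).
The radius of convergence is the smallest modulus among the singular points: -2 + (3/2)*sqrt(2).
The factor ψ**2 + 4*ψ - 1/2 splits as (ψ - a)(ψ - a') with a = -2 - (3/2)*sqrt(2), a' = -2 + (3/2)*sqrt(2). At the order-3 pole a set g(ψ) = (ψ - a)^3*f(ψ) = [5*ψ/2 + 2/17] / (ψ - a')^3.
Order-3 pole: residue = g''(a)/2; g''(-2 - (3/2)*sqrt(2)) = (83/2754)*sqrt(2), so the residue is (83/5508)*sqrt(2).
The factor ψ**2 + 4*ψ - 1/2 splits as (ψ - a)(ψ - a') with a = -2 + (3/2)*sqrt(2), a' = -2 - (3/2)*sqrt(2). At the order-3 pole a set g(ψ) = (ψ - a)^3*f(ψ) = [5*ψ/2 + 2/17] / (ψ - a')^3.
Order-3 pole: residue = g''(a)/2; g''(-2 + (3/2)*sqrt(2)) = -(83/2754)*sqrt(2), so the residue is -(83/5508)*sqrt(2).
List the singular points by increasing real part (a conjugate pair: the negative imaginary part first).

Radius of convergence at 0: -2 + (3/2)*sqrt(2).
At -2 - (3/2)*sqrt(2): a pole of order 3; residue (83/5508)*sqrt(2).
At -2 + (3/2)*sqrt(2): a pole of order 3; residue -(83/5508)*sqrt(2).


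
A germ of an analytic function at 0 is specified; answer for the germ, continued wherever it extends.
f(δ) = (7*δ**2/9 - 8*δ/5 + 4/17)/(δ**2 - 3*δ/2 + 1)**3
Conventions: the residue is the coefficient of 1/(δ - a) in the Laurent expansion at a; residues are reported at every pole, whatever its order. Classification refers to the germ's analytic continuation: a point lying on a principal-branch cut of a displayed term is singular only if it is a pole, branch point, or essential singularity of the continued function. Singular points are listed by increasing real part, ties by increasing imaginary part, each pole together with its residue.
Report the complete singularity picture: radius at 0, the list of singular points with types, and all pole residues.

Radius of convergence at 0: 1.
At (3/4) - ((1/4)*sqrt(7))*i: a pole of order 3; residue -((60776/262395)*sqrt(7))*i.
At (3/4) + ((1/4)*sqrt(7))*i: a pole of order 3; residue ((60776/262395)*sqrt(7))*i.

Denominator factor (δ**2 - 3*δ/2 + 1)^3: discriminant -7/4, complex-conjugate roots (3/4) + ((1/4)*sqrt(7))*i and (3/4) - ((1/4)*sqrt(7))*i; poles of order 3, moduli 1 and 1.
The radius of convergence is the smallest modulus among the singular points: 1.
The factor δ**2 - 3*δ/2 + 1 splits as (δ - a)(δ - a') with a = (3/4) - ((1/4)*sqrt(7))*i, a' = (3/4) + ((1/4)*sqrt(7))*i. At the order-3 pole a set g(δ) = (δ - a)^3*f(δ) = [7*δ**2/9 - 8*δ/5 + 4/17] / (δ - a')^3.
Order-3 pole: residue = g''(a)/2; g''((3/4) - ((1/4)*sqrt(7))*i) = -((121552/262395)*sqrt(7))*i, so the residue is -((60776/262395)*sqrt(7))*i.
The factor δ**2 - 3*δ/2 + 1 splits as (δ - a)(δ - a') with a = (3/4) + ((1/4)*sqrt(7))*i, a' = (3/4) - ((1/4)*sqrt(7))*i. At the order-3 pole a set g(δ) = (δ - a)^3*f(δ) = [7*δ**2/9 - 8*δ/5 + 4/17] / (δ - a')^3.
Order-3 pole: residue = g''(a)/2; g''((3/4) + ((1/4)*sqrt(7))*i) = ((121552/262395)*sqrt(7))*i, so the residue is ((60776/262395)*sqrt(7))*i.
List the singular points by increasing real part (a conjugate pair: the negative imaginary part first).


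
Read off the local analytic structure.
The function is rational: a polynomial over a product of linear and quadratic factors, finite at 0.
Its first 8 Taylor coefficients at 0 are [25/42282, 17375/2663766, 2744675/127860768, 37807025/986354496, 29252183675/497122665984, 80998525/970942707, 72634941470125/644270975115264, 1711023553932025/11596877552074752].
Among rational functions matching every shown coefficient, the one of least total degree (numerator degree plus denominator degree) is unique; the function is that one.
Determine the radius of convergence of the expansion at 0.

No rational of total degree below 6 reproduces all 8 coefficients; solving the [2/4] Pade equations on them gives f(μ) = (μ**2 + 13*μ/21 + 2/29)/((μ - 9/10)**2*(μ + 12)**2), whose expansion matches every shown term.
Denominator factor (μ - 9/10)^2: pole of order 2 at 9/10, modulus 9/10.
Denominator factor (μ + 12)^2: pole of order 2 at -12, modulus 12.
The radius of convergence is the smallest modulus among the singular points: 9/10.

The radius of convergence is 9/10.


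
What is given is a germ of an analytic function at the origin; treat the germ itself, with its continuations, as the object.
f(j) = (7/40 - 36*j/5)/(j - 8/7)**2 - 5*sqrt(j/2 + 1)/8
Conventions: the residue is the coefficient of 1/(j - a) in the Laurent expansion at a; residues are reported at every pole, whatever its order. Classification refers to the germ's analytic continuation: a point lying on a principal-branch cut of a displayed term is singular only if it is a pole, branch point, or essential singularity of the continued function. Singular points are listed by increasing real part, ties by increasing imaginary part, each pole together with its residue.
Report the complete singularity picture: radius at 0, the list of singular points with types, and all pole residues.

Radius of convergence at 0: 8/7.
At -2: an algebraic (square-root) branch point.
At 8/7: a pole of order 2; residue -36/5.

Denominator factor (j - 8/7)^2: pole of order 2 at 8/7, modulus 8/7.
Branch term (-5/8)*sqrt(1 - j/(-2)): its argument vanishes at j = -2, a square-root branch point, modulus 2.
The radius of convergence is the smallest modulus among the singular points: 8/7.
The branch term is analytic at 8/7 and contributes nothing to the residue; only the rational part matters.
At the order-2 pole 8/7 set g(j) = (j - (8/7))^2*(rational part) = 7/40 - 36*j/5.
Order-2 pole: residue = g'(a); g'(8/7) = -36/5, so the residue is -36/5.
List the singular points by increasing real part (a conjugate pair: the negative imaginary part first).


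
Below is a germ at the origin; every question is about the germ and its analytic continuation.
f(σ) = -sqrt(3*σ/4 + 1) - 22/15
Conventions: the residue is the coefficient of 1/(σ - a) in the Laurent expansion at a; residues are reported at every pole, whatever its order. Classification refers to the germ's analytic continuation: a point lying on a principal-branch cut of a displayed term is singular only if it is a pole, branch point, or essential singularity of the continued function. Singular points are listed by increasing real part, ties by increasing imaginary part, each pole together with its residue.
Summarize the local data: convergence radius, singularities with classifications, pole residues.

Branch term (-1)*sqrt(1 - σ/(-4/3)): its argument vanishes at σ = -4/3, a square-root branch point, modulus 4/3.
The radius of convergence is the smallest modulus among the singular points: 4/3.

Radius of convergence at 0: 4/3.
At -4/3: an algebraic (square-root) branch point.


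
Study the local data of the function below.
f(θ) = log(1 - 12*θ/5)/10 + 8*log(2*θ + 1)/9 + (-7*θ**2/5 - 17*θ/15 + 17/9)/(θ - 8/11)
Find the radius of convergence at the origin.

Denominator factor (θ - 8/11): pole of order 1 at 8/11, modulus 8/11.
Branch term (8/9)*log(1 - θ/(-1/2)): its argument vanishes at θ = -1/2, a logarithmic branch point, modulus 1/2.
Branch term (1/10)*log(1 - θ/(5/12)): its argument vanishes at θ = 5/12, a logarithmic branch point, modulus 5/12.
The radius of convergence is the smallest modulus among the singular points: 5/12.

The radius of convergence is 5/12.


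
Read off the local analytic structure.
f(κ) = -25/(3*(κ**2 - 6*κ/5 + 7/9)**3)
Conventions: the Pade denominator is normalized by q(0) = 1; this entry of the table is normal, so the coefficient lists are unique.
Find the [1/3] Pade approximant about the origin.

The Pade approximant has numerator coefficients [-6075/343, -5052375/314188]; denominator coefficients [1, -357851/96180, 3812859/561050, -219495249/39273500].

Taylor coefficients needed (expand at 0): a_0 = -6075/343, a_1 = -196830/2401, a_2 = -3103353/16807, a_3 = -26926344/117649, a_4 = -225921474/4117715.
Write the denominator as Q(κ) = 1 + q1*κ + q2*κ^2 + q3*κ^3. Requiring Q*f - P = O(κ^5) with deg P <= 1 kills the coefficients of κ^2..κ^4 in Q*f:
  κ^2: a_2 + q1*a_1 + q2*a_0 = 0, i.e. -3103353/16807 + (-196830/2401)*q1 + (-6075/343)*q2 = 0.
  κ^3: a_3 + q1*a_2 + q2*a_1 + q3*a_0 = 0, i.e. -26926344/117649 + (-3103353/16807)*q1 + (-196830/2401)*q2 + (-6075/343)*q3 = 0.
  κ^4: a_4 + q1*a_3 + q2*a_2 + q3*a_1 = 0, i.e. -225921474/4117715 + (-26926344/117649)*q1 + (-3103353/16807)*q2 + (-196830/2401)*q3 = 0.
Solving this linear system: q1 = -357851/96180, q2 = 3812859/561050, q3 = -219495249/39273500.
The numerator is Q*f truncated at degree 1: P0 = a_0 = -6075/343; P1 = a_1 + q1*a_0 = -5052375/314188.


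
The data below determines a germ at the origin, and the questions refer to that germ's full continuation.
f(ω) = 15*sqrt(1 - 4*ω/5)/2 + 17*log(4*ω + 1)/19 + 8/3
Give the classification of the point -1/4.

The point is a logarithmic branch point.

The term (17/19)*log(1 - ω/(-1/4)) has argument 1 - -1/4/(-1/4) = 0 at -1/4: a logarithmic (infinitely-sheeted) branch point; the remaining terms are analytic or single-valued there.


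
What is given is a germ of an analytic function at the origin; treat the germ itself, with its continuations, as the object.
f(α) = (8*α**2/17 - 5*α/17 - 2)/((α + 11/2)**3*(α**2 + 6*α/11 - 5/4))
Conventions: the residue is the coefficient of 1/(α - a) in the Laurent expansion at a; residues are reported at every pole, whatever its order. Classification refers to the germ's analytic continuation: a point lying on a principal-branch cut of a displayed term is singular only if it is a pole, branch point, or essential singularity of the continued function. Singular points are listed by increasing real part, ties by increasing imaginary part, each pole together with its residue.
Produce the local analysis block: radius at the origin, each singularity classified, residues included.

Denominator factor (α**2 + 6*α/11 - 5/4): discriminant 641/121, real irrational roots -3/11 + (1/22)*sqrt(641) and -3/11 - (1/22)*sqrt(641); poles of order 1, moduli -3/11 + (1/22)*sqrt(641) and 3/11 + (1/22)*sqrt(641).
Denominator factor (α + 11/2)^3: pole of order 3 at -11/2, modulus 11/2.
The radius of convergence is the smallest modulus among the singular points: -3/11 + (1/22)*sqrt(641).
At the order-3 pole -11/2 set g(α) = (α - (-11/2))^3*f(α) = (8*α**2/17 - 5*α/17 - 2)/(α**2 + 6*α/11 - 5/4).
Order-3 pole: residue = g''(a)/2; g''(-11/2) = -61595/36153832, so the residue is -61595/72307664.
The factor α**2 + 6*α/11 - 5/4 splits as (α - a)(α - a') with a = -3/11 - (1/22)*sqrt(641), a' = -3/11 + (1/22)*sqrt(641). At the order-1 pole a set g(α) = (α - a)*f(α) = [(8*α**2/17 - 5*α/17 - 2)/(α + 11/2)**3] / (α - a').
Simple pole: residue = g(a) at a = -3/11 - (1/22)*sqrt(641), which is 61595/144615328 + (13180373/92698425248)*sqrt(641).
The factor α**2 + 6*α/11 - 5/4 splits as (α - a)(α - a') with a = -3/11 + (1/22)*sqrt(641), a' = -3/11 - (1/22)*sqrt(641). At the order-1 pole a set g(α) = (α - a)*f(α) = [(8*α**2/17 - 5*α/17 - 2)/(α + 11/2)**3] / (α - a').
Simple pole: residue = g(a) at a = -3/11 + (1/22)*sqrt(641), which is 61595/144615328 - (13180373/92698425248)*sqrt(641).
List the singular points by increasing real part (a conjugate pair: the negative imaginary part first).

Radius of convergence at 0: -3/11 + (1/22)*sqrt(641).
At -11/2: a pole of order 3; residue -61595/72307664.
At -3/11 - (1/22)*sqrt(641): a pole of order 1; residue 61595/144615328 + (13180373/92698425248)*sqrt(641).
At -3/11 + (1/22)*sqrt(641): a pole of order 1; residue 61595/144615328 - (13180373/92698425248)*sqrt(641).


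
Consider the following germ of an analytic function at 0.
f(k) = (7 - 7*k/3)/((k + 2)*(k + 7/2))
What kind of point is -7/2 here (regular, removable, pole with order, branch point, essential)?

The denominator factor k + 7/2 vanishes at -7/2 and appears to the power 1; the numerator there equals 91/6, nonzero, and no other factor vanishes.
Hence a pole whose order is the multiplicity, 1.

The point is a pole of order 1.


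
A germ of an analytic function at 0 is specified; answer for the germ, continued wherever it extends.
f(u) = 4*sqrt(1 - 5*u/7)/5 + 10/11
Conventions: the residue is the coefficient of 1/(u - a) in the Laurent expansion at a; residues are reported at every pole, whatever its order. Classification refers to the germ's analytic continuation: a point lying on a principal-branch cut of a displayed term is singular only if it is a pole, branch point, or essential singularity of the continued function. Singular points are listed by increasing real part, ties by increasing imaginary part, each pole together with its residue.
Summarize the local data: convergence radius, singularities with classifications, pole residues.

Branch term (4/5)*sqrt(1 - u/(7/5)): its argument vanishes at u = 7/5, a square-root branch point, modulus 7/5.
The radius of convergence is the smallest modulus among the singular points: 7/5.

Radius of convergence at 0: 7/5.
At 7/5: an algebraic (square-root) branch point.


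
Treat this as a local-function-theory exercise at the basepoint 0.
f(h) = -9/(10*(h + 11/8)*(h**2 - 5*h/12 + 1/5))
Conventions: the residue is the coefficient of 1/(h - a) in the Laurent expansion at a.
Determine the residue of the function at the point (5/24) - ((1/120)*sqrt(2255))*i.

The factor h**2 - 5*h/12 + 1/5 splits as (h - a)(h - a') with a = (5/24) - ((1/120)*sqrt(2255))*i, a' = (5/24) + ((1/120)*sqrt(2255))*i. At the order-1 pole a set g(h) = (h - a)*f(h) = [-9/(10*(h + 11/8))] / (h - a').
Simple pole: residue = g(a) at a = (5/24) - ((1/120)*sqrt(2255))*i, which is (432/2557) - ((16416/1153207)*sqrt(2255))*i.

The residue is (432/2557) - ((16416/1153207)*sqrt(2255))*i.


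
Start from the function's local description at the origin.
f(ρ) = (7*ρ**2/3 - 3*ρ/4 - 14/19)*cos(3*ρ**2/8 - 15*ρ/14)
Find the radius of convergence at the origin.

The radius of convergence is infinite.

The factor cos(3*ρ**2/8 - 15*ρ/14) is entire and contributes no finite singular point.
The polynomial part has no poles.
No finite singular points: the Taylor series at 0 converges everywhere.


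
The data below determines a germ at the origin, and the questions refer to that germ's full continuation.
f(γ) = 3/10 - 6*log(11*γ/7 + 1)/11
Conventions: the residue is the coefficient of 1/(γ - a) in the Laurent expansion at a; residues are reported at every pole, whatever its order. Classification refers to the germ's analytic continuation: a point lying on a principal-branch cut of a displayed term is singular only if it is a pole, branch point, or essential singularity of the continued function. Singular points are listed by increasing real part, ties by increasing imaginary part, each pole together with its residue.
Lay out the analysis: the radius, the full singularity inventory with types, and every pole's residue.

Branch term (-6/11)*log(1 - γ/(-7/11)): its argument vanishes at γ = -7/11, a logarithmic branch point, modulus 7/11.
The radius of convergence is the smallest modulus among the singular points: 7/11.

Radius of convergence at 0: 7/11.
At -7/11: a logarithmic branch point.


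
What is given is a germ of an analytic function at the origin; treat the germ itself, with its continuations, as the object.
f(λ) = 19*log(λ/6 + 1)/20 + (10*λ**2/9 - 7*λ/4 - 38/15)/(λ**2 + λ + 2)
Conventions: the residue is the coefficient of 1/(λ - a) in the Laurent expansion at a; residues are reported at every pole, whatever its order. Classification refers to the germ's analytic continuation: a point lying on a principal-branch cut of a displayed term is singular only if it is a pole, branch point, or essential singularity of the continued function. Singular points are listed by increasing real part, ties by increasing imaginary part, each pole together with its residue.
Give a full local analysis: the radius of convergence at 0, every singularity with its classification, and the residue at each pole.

Denominator factor (λ**2 + λ + 2): discriminant -7, complex-conjugate roots (-1/2) + ((1/2)*sqrt(7))*i and (-1/2) - ((1/2)*sqrt(7))*i; poles of order 1, moduli sqrt(2) and sqrt(2).
Branch term (19/20)*log(1 - λ/(-6)): its argument vanishes at λ = -6, a logarithmic branch point, modulus 6.
The radius of convergence is the smallest modulus among the singular points: sqrt(2).
The branch term is analytic at (-1/2) - ((1/2)*sqrt(7))*i and contributes nothing to the residue; only the rational part matters.
The factor λ**2 + λ + 2 splits as (λ - a)(λ - a') with a = (-1/2) - ((1/2)*sqrt(7))*i, a' = (-1/2) + ((1/2)*sqrt(7))*i. At the order-1 pole a set g(λ) = (λ - a)*(rational part) = [10*λ**2/9 - 7*λ/4 - 38/15] / (λ - a').
Simple pole: residue = g(a) at a = (-1/2) - ((1/2)*sqrt(7))*i, which is (-103/72) - ((19/40)*sqrt(7))*i.
The branch term is analytic at (-1/2) + ((1/2)*sqrt(7))*i and contributes nothing to the residue; only the rational part matters.
The factor λ**2 + λ + 2 splits as (λ - a)(λ - a') with a = (-1/2) + ((1/2)*sqrt(7))*i, a' = (-1/2) - ((1/2)*sqrt(7))*i. At the order-1 pole a set g(λ) = (λ - a)*(rational part) = [10*λ**2/9 - 7*λ/4 - 38/15] / (λ - a').
Simple pole: residue = g(a) at a = (-1/2) + ((1/2)*sqrt(7))*i, which is (-103/72) + ((19/40)*sqrt(7))*i.
List the singular points by increasing real part (a conjugate pair: the negative imaginary part first).

Radius of convergence at 0: sqrt(2).
At -6: a logarithmic branch point.
At (-1/2) - ((1/2)*sqrt(7))*i: a pole of order 1; residue (-103/72) - ((19/40)*sqrt(7))*i.
At (-1/2) + ((1/2)*sqrt(7))*i: a pole of order 1; residue (-103/72) + ((19/40)*sqrt(7))*i.
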